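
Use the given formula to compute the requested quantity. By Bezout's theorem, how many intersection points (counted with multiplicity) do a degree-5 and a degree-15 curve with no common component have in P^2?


Bezout's theorem states the intersection count equals the product of degrees.
Intersection count = 5 * 15 = 75

75


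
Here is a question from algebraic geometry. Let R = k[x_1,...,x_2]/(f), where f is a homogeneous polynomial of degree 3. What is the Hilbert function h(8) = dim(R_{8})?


For R = k[x_1,...,x_n]/(f) with f homogeneous of degree e:
The Hilbert series is (1 - t^e)/(1 - t)^n.
So h(d) = C(d+n-1, n-1) - C(d-e+n-1, n-1) for d >= e.
With n=2, e=3, d=8:
C(8+2-1, 2-1) = C(9, 1) = 9
C(8-3+2-1, 2-1) = C(6, 1) = 6
h(8) = 9 - 6 = 3

3


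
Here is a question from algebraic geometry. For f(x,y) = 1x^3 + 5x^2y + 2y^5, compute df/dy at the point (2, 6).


df/dy = 5*x^2 + 5*2*y^4
At (2,6): 5*2^2 + 5*2*6^4
= 20 + 12960
= 12980

12980


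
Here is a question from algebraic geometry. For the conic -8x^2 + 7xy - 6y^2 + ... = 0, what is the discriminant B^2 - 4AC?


The discriminant of a conic Ax^2 + Bxy + Cy^2 + ... = 0 is B^2 - 4AC.
B^2 = 7^2 = 49
4AC = 4*(-8)*(-6) = 192
Discriminant = 49 - 192 = -143

-143


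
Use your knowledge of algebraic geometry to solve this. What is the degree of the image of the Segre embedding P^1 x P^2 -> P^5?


The degree of the Segre variety P^1 x P^2 is C(m+n, m).
= C(3, 1)
= 3

3


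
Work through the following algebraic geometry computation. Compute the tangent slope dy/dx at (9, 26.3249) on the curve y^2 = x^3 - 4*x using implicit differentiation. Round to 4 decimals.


Using implicit differentiation of y^2 = x^3 - 4*x:
2y * dy/dx = 3x^2 - 4
dy/dx = (3x^2 - 4)/(2y)
Numerator: 3*9^2 - 4 = 239
Denominator: 2*26.3249 = 52.6498
dy/dx = 239/52.6498 = 4.5394

4.5394


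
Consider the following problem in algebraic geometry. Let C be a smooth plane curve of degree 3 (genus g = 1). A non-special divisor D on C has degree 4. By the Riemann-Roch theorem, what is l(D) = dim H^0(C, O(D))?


First, compute the genus of a smooth plane curve of degree 3:
g = (d-1)(d-2)/2 = (3-1)(3-2)/2 = 1
For a non-special divisor D (i.e., h^1(D) = 0), Riemann-Roch gives:
l(D) = deg(D) - g + 1
Since deg(D) = 4 >= 2g - 1 = 1, D is non-special.
l(D) = 4 - 1 + 1 = 4

4


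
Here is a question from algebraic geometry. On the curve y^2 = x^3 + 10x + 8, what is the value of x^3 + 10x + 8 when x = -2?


Compute x^3 + 10x + 8 at x = -2:
x^3 = (-2)^3 = -8
10*x = 10*(-2) = -20
Sum: -8 - 20 + 8 = -20

-20


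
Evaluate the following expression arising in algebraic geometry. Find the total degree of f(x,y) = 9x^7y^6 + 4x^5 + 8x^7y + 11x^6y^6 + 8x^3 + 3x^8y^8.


Examine each term for its total degree (sum of exponents).
  Term '9x^7y^6' has total degree 7+6 = 13.
  Term '4x^5' has total degree 5+0 = 5.
  Term '8x^7y' has total degree 7+1 = 8.
  Term '11x^6y^6' has total degree 6+6 = 12.
  Term '8x^3' has total degree 3+0 = 3.
  Term '3x^8y^8' has total degree 8+8 = 16.
The maximum total degree among all terms is 16.

16


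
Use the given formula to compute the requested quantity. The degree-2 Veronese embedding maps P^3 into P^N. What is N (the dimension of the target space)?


The Veronese embedding v_d: P^n -> P^N maps each point to all
degree-d monomials in n+1 homogeneous coordinates.
N = C(n+d, d) - 1
N = C(3+2, 2) - 1
N = C(5, 2) - 1
C(5, 2) = 10
N = 10 - 1 = 9

9


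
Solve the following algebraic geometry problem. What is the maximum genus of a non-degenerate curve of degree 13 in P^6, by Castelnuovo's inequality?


Castelnuovo's bound: write d - 1 = m(r-1) + epsilon with 0 <= epsilon < r-1.
d - 1 = 13 - 1 = 12
r - 1 = 6 - 1 = 5
12 = 2*5 + 2, so m = 2, epsilon = 2
pi(d, r) = m(m-1)(r-1)/2 + m*epsilon
= 2*1*5/2 + 2*2
= 10/2 + 4
= 5 + 4 = 9

9


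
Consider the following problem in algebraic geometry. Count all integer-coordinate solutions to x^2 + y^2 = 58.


Systematically check integer values of x where x^2 <= 58.
For each valid x, check if 58 - x^2 is a perfect square.
x=3: 58 - 9 = 49, sqrt = 7 (valid)
x=7: 58 - 49 = 9, sqrt = 3 (valid)
Total integer solutions found: 8

8


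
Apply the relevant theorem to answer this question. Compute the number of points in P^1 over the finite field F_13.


P^1(F_13) has (q^(n+1) - 1)/(q - 1) points.
= 13^1 + 13^0
= 13 + 1
= 14

14


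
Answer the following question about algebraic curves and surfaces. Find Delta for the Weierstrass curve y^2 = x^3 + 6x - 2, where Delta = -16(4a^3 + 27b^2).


Compute each component:
4a^3 = 4*6^3 = 4*216 = 864
27b^2 = 27*(-2)^2 = 27*4 = 108
4a^3 + 27b^2 = 864 + 108 = 972
Delta = -16*972 = -15552

-15552


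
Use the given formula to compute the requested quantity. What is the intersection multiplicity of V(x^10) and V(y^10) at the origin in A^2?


The intersection multiplicity of V(x^a) and V(y^b) at the origin is:
I(O; V(x^10), V(y^10)) = dim_k(k[x,y]/(x^10, y^10))
A basis for k[x,y]/(x^10, y^10) is the set of monomials x^i * y^j
where 0 <= i < 10 and 0 <= j < 10.
The number of such monomials is 10 * 10 = 100

100


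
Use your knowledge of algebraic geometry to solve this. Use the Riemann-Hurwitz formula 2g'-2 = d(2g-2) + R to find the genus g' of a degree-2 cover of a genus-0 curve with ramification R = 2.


Riemann-Hurwitz formula: 2g' - 2 = d(2g - 2) + R
Given: d = 2, g = 0, R = 2
2g' - 2 = 2*(2*0 - 2) + 2
2g' - 2 = 2*(-2) + 2
2g' - 2 = -4 + 2 = -2
2g' = 0
g' = 0

0


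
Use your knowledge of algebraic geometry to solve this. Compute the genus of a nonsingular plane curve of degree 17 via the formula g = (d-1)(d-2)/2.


Using the genus formula for smooth plane curves:
g = (d-1)(d-2)/2
g = (17-1)(17-2)/2
g = 16*15/2
g = 240/2 = 120

120


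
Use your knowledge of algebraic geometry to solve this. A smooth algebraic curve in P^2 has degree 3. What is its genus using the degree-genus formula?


Using the genus formula for smooth plane curves:
g = (d-1)(d-2)/2
g = (3-1)(3-2)/2
g = 2*1/2
g = 2/2 = 1

1


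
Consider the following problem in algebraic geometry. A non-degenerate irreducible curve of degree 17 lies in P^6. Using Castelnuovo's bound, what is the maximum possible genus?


Castelnuovo's bound: write d - 1 = m(r-1) + epsilon with 0 <= epsilon < r-1.
d - 1 = 17 - 1 = 16
r - 1 = 6 - 1 = 5
16 = 3*5 + 1, so m = 3, epsilon = 1
pi(d, r) = m(m-1)(r-1)/2 + m*epsilon
= 3*2*5/2 + 3*1
= 30/2 + 3
= 15 + 3 = 18

18


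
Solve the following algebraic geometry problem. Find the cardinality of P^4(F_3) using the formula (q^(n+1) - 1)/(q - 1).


P^4(F_3) has (q^(n+1) - 1)/(q - 1) points.
= 3^4 + 3^3 + 3^2 + 3^1 + 3^0
= 81 + 27 + 9 + 3 + 1
= 121

121


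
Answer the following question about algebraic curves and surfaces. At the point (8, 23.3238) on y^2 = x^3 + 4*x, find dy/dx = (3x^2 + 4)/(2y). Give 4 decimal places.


Using implicit differentiation of y^2 = x^3 + 4*x:
2y * dy/dx = 3x^2 + 4
dy/dx = (3x^2 + 4)/(2y)
Numerator: 3*8^2 + 4 = 196
Denominator: 2*23.3238 = 46.6476
dy/dx = 196/46.6476 = 4.2017

4.2017


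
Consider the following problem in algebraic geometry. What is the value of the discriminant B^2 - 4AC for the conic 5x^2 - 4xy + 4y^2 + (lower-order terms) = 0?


The discriminant of a conic Ax^2 + Bxy + Cy^2 + ... = 0 is B^2 - 4AC.
B^2 = (-4)^2 = 16
4AC = 4*5*4 = 80
Discriminant = 16 - 80 = -64

-64


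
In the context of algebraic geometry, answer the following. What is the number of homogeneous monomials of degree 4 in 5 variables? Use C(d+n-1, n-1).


The number of degree-4 monomials in 5 variables is C(d+n-1, n-1).
= C(4+5-1, 5-1) = C(8, 4)
= 70

70


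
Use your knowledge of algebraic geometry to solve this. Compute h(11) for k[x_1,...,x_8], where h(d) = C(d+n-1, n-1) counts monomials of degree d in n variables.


The Hilbert function for the polynomial ring in 8 variables is:
h(d) = C(d+n-1, n-1)
h(11) = C(11+8-1, 8-1) = C(18, 7)
= 18! / (7! * 11!)
= 31824

31824


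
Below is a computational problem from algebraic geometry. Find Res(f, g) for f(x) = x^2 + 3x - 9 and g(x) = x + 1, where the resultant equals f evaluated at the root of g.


For Res(f, x - c), we evaluate f at x = c.
f(-1) = (-1)^2 + 3*(-1) - 9
= 1 - 3 - 9
= -2 - 9 = -11
Res(f, g) = -11

-11


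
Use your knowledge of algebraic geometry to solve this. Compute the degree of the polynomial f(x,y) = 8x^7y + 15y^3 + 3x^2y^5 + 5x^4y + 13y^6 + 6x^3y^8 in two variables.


Examine each term for its total degree (sum of exponents).
  Term '8x^7y' has total degree 7+1 = 8.
  Term '15y^3' has total degree 0+3 = 3.
  Term '3x^2y^5' has total degree 2+5 = 7.
  Term '5x^4y' has total degree 4+1 = 5.
  Term '13y^6' has total degree 0+6 = 6.
  Term '6x^3y^8' has total degree 3+8 = 11.
The maximum total degree among all terms is 11.

11


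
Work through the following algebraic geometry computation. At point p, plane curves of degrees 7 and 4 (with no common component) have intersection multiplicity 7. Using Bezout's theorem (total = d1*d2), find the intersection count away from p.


By Bezout's theorem, the total intersection number is d1 * d2.
Total = 7 * 4 = 28
Intersection multiplicity at p = 7
Remaining intersections = 28 - 7 = 21

21


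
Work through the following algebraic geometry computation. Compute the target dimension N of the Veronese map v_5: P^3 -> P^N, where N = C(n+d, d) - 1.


The Veronese embedding v_d: P^n -> P^N maps each point to all
degree-d monomials in n+1 homogeneous coordinates.
N = C(n+d, d) - 1
N = C(3+5, 5) - 1
N = C(8, 5) - 1
C(8, 5) = 56
N = 56 - 1 = 55

55


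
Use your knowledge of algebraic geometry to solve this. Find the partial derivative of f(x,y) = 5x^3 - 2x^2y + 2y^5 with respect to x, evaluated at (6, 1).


df/dx = 3*5*x^2 + 2*(-2)*x^1*y
At (6,1): 3*5*6^2 + 2*(-2)*6^1*1
= 540 - 24
= 516

516


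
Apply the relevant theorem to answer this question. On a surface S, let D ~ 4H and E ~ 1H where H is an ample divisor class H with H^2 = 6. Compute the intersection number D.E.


Using bilinearity of the intersection pairing on a surface S:
(aH).(bH) = ab * (H.H)
We have H^2 = 6.
D.E = (4H).(1H) = 4*1*6
= 4*6
= 24

24


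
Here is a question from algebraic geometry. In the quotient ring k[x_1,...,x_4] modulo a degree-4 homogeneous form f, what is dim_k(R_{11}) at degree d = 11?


For R = k[x_1,...,x_n]/(f) with f homogeneous of degree e:
The Hilbert series is (1 - t^e)/(1 - t)^n.
So h(d) = C(d+n-1, n-1) - C(d-e+n-1, n-1) for d >= e.
With n=4, e=4, d=11:
C(11+4-1, 4-1) = C(14, 3) = 364
C(11-4+4-1, 4-1) = C(10, 3) = 120
h(11) = 364 - 120 = 244

244


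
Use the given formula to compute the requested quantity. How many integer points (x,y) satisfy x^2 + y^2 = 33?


Systematically check integer values of x where x^2 <= 33.
For each valid x, check if 33 - x^2 is a perfect square.
Total integer solutions found: 0

0


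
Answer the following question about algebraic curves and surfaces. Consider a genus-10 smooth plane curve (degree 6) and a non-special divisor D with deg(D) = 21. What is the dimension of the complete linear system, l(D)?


First, compute the genus of a smooth plane curve of degree 6:
g = (d-1)(d-2)/2 = (6-1)(6-2)/2 = 10
For a non-special divisor D (i.e., h^1(D) = 0), Riemann-Roch gives:
l(D) = deg(D) - g + 1
Since deg(D) = 21 >= 2g - 1 = 19, D is non-special.
l(D) = 21 - 10 + 1 = 12

12


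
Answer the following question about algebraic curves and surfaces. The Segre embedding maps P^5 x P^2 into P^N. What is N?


The Segre embedding maps P^m x P^n into P^N via
all products of coordinates from each factor.
N = (m+1)(n+1) - 1
N = (5+1)(2+1) - 1
N = 6*3 - 1
N = 18 - 1 = 17

17


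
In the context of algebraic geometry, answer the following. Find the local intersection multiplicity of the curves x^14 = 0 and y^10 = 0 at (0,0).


The intersection multiplicity of V(x^a) and V(y^b) at the origin is:
I(O; V(x^14), V(y^10)) = dim_k(k[x,y]/(x^14, y^10))
A basis for k[x,y]/(x^14, y^10) is the set of monomials x^i * y^j
where 0 <= i < 14 and 0 <= j < 10.
The number of such monomials is 14 * 10 = 140

140


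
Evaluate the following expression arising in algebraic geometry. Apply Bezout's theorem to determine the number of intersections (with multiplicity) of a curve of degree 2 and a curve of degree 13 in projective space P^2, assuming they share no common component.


Bezout's theorem states the intersection count equals the product of degrees.
Intersection count = 2 * 13 = 26

26


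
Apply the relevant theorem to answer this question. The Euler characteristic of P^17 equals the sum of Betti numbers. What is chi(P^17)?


The complex projective space P^17 has one cell in each even real dimension 0, 2, ..., 34.
The cohomology groups are H^{2k}(P^17) = Z for k = 0,...,17, and 0 otherwise.
Euler characteristic = sum of Betti numbers = 1 per even-dimensional cohomology group.
chi(P^17) = 17 + 1 = 18

18


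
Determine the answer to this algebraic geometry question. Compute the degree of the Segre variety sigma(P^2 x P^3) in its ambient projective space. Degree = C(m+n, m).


The degree of the Segre variety P^2 x P^3 is C(m+n, m).
= C(5, 2)
= 10

10


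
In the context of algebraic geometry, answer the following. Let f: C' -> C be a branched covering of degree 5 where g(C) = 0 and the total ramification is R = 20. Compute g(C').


Riemann-Hurwitz formula: 2g' - 2 = d(2g - 2) + R
Given: d = 5, g = 0, R = 20
2g' - 2 = 5*(2*0 - 2) + 20
2g' - 2 = 5*(-2) + 20
2g' - 2 = -10 + 20 = 10
2g' = 12
g' = 6

6


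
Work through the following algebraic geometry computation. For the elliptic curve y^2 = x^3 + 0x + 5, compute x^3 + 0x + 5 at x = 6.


Compute x^3 + 0x + 5 at x = 6:
x^3 = 6^3 = 216
0*x = 0*6 = 0
Sum: 216 + 0 + 5 = 221

221


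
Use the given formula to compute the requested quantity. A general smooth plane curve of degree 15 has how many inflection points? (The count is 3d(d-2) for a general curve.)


For a general smooth plane curve C of degree d, the inflection points are
the intersection of C with its Hessian curve, which has degree 3(d-2).
By Bezout, the total intersection number is d * 3(d-2) = 15 * 39 = 585.
For a general curve every flex is ordinary, so each contributes
multiplicity 1 to C·Hess(C), and the number of distinct inflection
points is 3d(d-2).
Inflection points = 3*15*(15-2) = 3*15*13 = 585

585


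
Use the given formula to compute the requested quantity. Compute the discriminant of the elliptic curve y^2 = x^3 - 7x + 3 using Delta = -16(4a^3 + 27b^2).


Compute each component:
4a^3 = 4*(-7)^3 = 4*(-343) = -1372
27b^2 = 27*3^2 = 27*9 = 243
4a^3 + 27b^2 = -1372 + 243 = -1129
Delta = -16*(-1129) = 18064

18064


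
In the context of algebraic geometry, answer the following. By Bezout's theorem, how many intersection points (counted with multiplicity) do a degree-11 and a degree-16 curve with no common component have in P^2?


Bezout's theorem states the intersection count equals the product of degrees.
Intersection count = 11 * 16 = 176

176


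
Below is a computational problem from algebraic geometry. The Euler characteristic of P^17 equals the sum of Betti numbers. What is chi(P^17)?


The complex projective space P^17 has one cell in each even real dimension 0, 2, ..., 34.
The cohomology groups are H^{2k}(P^17) = Z for k = 0,...,17, and 0 otherwise.
Euler characteristic = sum of Betti numbers = 1 per even-dimensional cohomology group.
chi(P^17) = 17 + 1 = 18

18


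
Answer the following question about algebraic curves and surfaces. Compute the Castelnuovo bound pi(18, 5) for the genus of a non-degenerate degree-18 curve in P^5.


Castelnuovo's bound: write d - 1 = m(r-1) + epsilon with 0 <= epsilon < r-1.
d - 1 = 18 - 1 = 17
r - 1 = 5 - 1 = 4
17 = 4*4 + 1, so m = 4, epsilon = 1
pi(d, r) = m(m-1)(r-1)/2 + m*epsilon
= 4*3*4/2 + 4*1
= 48/2 + 4
= 24 + 4 = 28

28


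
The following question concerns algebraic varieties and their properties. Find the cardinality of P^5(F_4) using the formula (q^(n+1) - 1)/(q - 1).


P^5(F_4) has (q^(n+1) - 1)/(q - 1) points.
= 4^5 + 4^4 + 4^3 + 4^2 + 4^1 + 4^0
= 1024 + 256 + 64 + 16 + 4 + 1
= 1365

1365


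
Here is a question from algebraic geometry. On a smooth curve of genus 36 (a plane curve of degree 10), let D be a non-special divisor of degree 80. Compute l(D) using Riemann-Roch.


First, compute the genus of a smooth plane curve of degree 10:
g = (d-1)(d-2)/2 = (10-1)(10-2)/2 = 36
For a non-special divisor D (i.e., h^1(D) = 0), Riemann-Roch gives:
l(D) = deg(D) - g + 1
Since deg(D) = 80 >= 2g - 1 = 71, D is non-special.
l(D) = 80 - 36 + 1 = 45

45


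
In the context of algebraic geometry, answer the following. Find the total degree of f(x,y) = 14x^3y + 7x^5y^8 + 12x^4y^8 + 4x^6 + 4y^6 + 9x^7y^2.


Examine each term for its total degree (sum of exponents).
  Term '14x^3y' has total degree 3+1 = 4.
  Term '7x^5y^8' has total degree 5+8 = 13.
  Term '12x^4y^8' has total degree 4+8 = 12.
  Term '4x^6' has total degree 6+0 = 6.
  Term '4y^6' has total degree 0+6 = 6.
  Term '9x^7y^2' has total degree 7+2 = 9.
The maximum total degree among all terms is 13.

13


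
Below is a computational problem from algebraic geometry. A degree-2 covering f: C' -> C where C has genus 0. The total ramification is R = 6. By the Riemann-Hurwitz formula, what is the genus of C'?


Riemann-Hurwitz formula: 2g' - 2 = d(2g - 2) + R
Given: d = 2, g = 0, R = 6
2g' - 2 = 2*(2*0 - 2) + 6
2g' - 2 = 2*(-2) + 6
2g' - 2 = -4 + 6 = 2
2g' = 4
g' = 2

2


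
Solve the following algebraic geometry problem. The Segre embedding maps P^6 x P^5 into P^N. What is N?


The Segre embedding maps P^m x P^n into P^N via
all products of coordinates from each factor.
N = (m+1)(n+1) - 1
N = (6+1)(5+1) - 1
N = 7*6 - 1
N = 42 - 1 = 41

41


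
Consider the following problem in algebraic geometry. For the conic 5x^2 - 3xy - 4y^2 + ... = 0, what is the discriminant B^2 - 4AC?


The discriminant of a conic Ax^2 + Bxy + Cy^2 + ... = 0 is B^2 - 4AC.
B^2 = (-3)^2 = 9
4AC = 4*5*(-4) = -80
Discriminant = 9 + 80 = 89

89


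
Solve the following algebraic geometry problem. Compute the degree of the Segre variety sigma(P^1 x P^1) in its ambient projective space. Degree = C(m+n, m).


The degree of the Segre variety P^1 x P^1 is C(m+n, m).
= C(2, 1)
= 2

2


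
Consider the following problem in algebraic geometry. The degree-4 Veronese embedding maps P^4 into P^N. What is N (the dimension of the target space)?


The Veronese embedding v_d: P^n -> P^N maps each point to all
degree-d monomials in n+1 homogeneous coordinates.
N = C(n+d, d) - 1
N = C(4+4, 4) - 1
N = C(8, 4) - 1
C(8, 4) = 70
N = 70 - 1 = 69

69


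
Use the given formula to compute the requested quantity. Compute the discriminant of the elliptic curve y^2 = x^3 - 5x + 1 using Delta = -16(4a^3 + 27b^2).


Compute each component:
4a^3 = 4*(-5)^3 = 4*(-125) = -500
27b^2 = 27*1^2 = 27*1 = 27
4a^3 + 27b^2 = -500 + 27 = -473
Delta = -16*(-473) = 7568

7568


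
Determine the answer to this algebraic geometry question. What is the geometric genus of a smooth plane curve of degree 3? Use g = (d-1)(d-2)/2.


Using the genus formula for smooth plane curves:
g = (d-1)(d-2)/2
g = (3-1)(3-2)/2
g = 2*1/2
g = 2/2 = 1

1


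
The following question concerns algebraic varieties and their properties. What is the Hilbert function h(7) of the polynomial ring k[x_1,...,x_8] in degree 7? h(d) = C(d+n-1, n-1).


The Hilbert function for the polynomial ring in 8 variables is:
h(d) = C(d+n-1, n-1)
h(7) = C(7+8-1, 8-1) = C(14, 7)
= 14! / (7! * 7!)
= 3432

3432


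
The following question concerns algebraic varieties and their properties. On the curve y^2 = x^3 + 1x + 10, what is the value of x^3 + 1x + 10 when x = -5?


Compute x^3 + 1x + 10 at x = -5:
x^3 = (-5)^3 = -125
1*x = 1*(-5) = -5
Sum: -125 - 5 + 10 = -120

-120


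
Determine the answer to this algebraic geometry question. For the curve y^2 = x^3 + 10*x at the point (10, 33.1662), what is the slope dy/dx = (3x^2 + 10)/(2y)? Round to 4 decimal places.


Using implicit differentiation of y^2 = x^3 + 10*x:
2y * dy/dx = 3x^2 + 10
dy/dx = (3x^2 + 10)/(2y)
Numerator: 3*10^2 + 10 = 310
Denominator: 2*33.1662 = 66.3324
dy/dx = 310/66.3324 = 4.6734

4.6734


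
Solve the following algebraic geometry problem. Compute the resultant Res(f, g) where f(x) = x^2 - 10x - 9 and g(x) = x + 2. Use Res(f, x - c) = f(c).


For Res(f, x - c), we evaluate f at x = c.
f(-2) = (-2)^2 - 10*(-2) - 9
= 4 + 20 - 9
= 24 - 9 = 15
Res(f, g) = 15

15


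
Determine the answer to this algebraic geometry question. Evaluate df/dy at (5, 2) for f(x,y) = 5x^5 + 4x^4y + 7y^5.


df/dy = 4*x^4 + 5*7*y^4
At (5,2): 4*5^4 + 5*7*2^4
= 2500 + 560
= 3060

3060


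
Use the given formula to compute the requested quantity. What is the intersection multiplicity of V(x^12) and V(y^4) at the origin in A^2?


The intersection multiplicity of V(x^a) and V(y^b) at the origin is:
I(O; V(x^12), V(y^4)) = dim_k(k[x,y]/(x^12, y^4))
A basis for k[x,y]/(x^12, y^4) is the set of monomials x^i * y^j
where 0 <= i < 12 and 0 <= j < 4.
The number of such monomials is 12 * 4 = 48

48


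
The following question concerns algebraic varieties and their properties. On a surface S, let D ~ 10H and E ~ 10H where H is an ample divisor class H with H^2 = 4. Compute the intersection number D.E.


Using bilinearity of the intersection pairing on a surface S:
(aH).(bH) = ab * (H.H)
We have H^2 = 4.
D.E = (10H).(10H) = 10*10*4
= 100*4
= 400

400


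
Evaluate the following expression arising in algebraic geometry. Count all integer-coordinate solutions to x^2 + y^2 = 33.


Systematically check integer values of x where x^2 <= 33.
For each valid x, check if 33 - x^2 is a perfect square.
Total integer solutions found: 0

0


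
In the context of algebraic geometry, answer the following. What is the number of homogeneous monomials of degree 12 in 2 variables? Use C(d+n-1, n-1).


The number of degree-12 monomials in 2 variables is C(d+n-1, n-1).
= C(12+2-1, 2-1) = C(13, 1)
= 13

13


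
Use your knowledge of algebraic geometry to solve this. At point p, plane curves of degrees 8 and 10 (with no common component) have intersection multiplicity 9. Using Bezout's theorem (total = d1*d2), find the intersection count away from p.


By Bezout's theorem, the total intersection number is d1 * d2.
Total = 8 * 10 = 80
Intersection multiplicity at p = 9
Remaining intersections = 80 - 9 = 71

71


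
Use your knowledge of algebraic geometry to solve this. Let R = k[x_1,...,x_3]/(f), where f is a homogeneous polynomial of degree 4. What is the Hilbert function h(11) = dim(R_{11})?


For R = k[x_1,...,x_n]/(f) with f homogeneous of degree e:
The Hilbert series is (1 - t^e)/(1 - t)^n.
So h(d) = C(d+n-1, n-1) - C(d-e+n-1, n-1) for d >= e.
With n=3, e=4, d=11:
C(11+3-1, 3-1) = C(13, 2) = 78
C(11-4+3-1, 3-1) = C(9, 2) = 36
h(11) = 78 - 36 = 42

42


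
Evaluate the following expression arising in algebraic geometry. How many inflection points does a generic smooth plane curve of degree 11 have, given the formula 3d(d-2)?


For a general smooth plane curve C of degree d, the inflection points are
the intersection of C with its Hessian curve, which has degree 3(d-2).
By Bezout, the total intersection number is d * 3(d-2) = 11 * 27 = 297.
For a general curve every flex is ordinary, so each contributes
multiplicity 1 to C·Hess(C), and the number of distinct inflection
points is 3d(d-2).
Inflection points = 3*11*(11-2) = 3*11*9 = 297

297


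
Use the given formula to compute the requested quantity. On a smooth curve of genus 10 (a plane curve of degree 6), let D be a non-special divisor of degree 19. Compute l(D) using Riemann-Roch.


First, compute the genus of a smooth plane curve of degree 6:
g = (d-1)(d-2)/2 = (6-1)(6-2)/2 = 10
For a non-special divisor D (i.e., h^1(D) = 0), Riemann-Roch gives:
l(D) = deg(D) - g + 1
Since deg(D) = 19 >= 2g - 1 = 19, D is non-special.
l(D) = 19 - 10 + 1 = 10

10


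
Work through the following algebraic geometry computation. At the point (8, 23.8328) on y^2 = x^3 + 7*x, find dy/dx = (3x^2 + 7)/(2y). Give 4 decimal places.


Using implicit differentiation of y^2 = x^3 + 7*x:
2y * dy/dx = 3x^2 + 7
dy/dx = (3x^2 + 7)/(2y)
Numerator: 3*8^2 + 7 = 199
Denominator: 2*23.8328 = 47.6656
dy/dx = 199/47.6656 = 4.1749

4.1749


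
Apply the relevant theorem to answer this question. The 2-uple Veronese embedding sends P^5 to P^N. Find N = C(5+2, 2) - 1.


The Veronese embedding v_d: P^n -> P^N maps each point to all
degree-d monomials in n+1 homogeneous coordinates.
N = C(n+d, d) - 1
N = C(5+2, 2) - 1
N = C(7, 2) - 1
C(7, 2) = 21
N = 21 - 1 = 20

20


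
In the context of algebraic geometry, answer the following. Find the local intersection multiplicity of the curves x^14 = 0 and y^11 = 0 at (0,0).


The intersection multiplicity of V(x^a) and V(y^b) at the origin is:
I(O; V(x^14), V(y^11)) = dim_k(k[x,y]/(x^14, y^11))
A basis for k[x,y]/(x^14, y^11) is the set of monomials x^i * y^j
where 0 <= i < 14 and 0 <= j < 11.
The number of such monomials is 14 * 11 = 154

154


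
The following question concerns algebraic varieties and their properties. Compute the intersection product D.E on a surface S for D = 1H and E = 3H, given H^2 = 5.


Using bilinearity of the intersection pairing on a surface S:
(aH).(bH) = ab * (H.H)
We have H^2 = 5.
D.E = (1H).(3H) = 1*3*5
= 3*5
= 15

15


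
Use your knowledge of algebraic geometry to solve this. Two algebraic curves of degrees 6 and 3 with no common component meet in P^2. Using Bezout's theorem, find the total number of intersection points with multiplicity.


Bezout's theorem states the intersection count equals the product of degrees.
Intersection count = 6 * 3 = 18

18


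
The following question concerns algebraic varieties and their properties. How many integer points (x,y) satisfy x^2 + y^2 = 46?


Systematically check integer values of x where x^2 <= 46.
For each valid x, check if 46 - x^2 is a perfect square.
Total integer solutions found: 0

0


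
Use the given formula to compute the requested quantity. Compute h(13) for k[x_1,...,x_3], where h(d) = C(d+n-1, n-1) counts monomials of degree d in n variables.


The Hilbert function for the polynomial ring in 3 variables is:
h(d) = C(d+n-1, n-1)
h(13) = C(13+3-1, 3-1) = C(15, 2)
= 15! / (2! * 13!)
= 105

105


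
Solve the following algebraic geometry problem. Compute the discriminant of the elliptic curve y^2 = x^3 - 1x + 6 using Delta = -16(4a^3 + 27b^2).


Compute each component:
4a^3 = 4*(-1)^3 = 4*(-1) = -4
27b^2 = 27*6^2 = 27*36 = 972
4a^3 + 27b^2 = -4 + 972 = 968
Delta = -16*968 = -15488

-15488


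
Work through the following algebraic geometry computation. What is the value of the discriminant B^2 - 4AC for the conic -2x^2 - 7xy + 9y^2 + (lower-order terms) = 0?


The discriminant of a conic Ax^2 + Bxy + Cy^2 + ... = 0 is B^2 - 4AC.
B^2 = (-7)^2 = 49
4AC = 4*(-2)*9 = -72
Discriminant = 49 + 72 = 121

121


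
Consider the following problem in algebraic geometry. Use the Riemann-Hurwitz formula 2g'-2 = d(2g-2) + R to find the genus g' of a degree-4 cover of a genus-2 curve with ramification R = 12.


Riemann-Hurwitz formula: 2g' - 2 = d(2g - 2) + R
Given: d = 4, g = 2, R = 12
2g' - 2 = 4*(2*2 - 2) + 12
2g' - 2 = 4*2 + 12
2g' - 2 = 8 + 12 = 20
2g' = 22
g' = 11

11


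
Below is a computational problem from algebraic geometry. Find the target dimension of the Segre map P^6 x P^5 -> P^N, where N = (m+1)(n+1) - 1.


The Segre embedding maps P^m x P^n into P^N via
all products of coordinates from each factor.
N = (m+1)(n+1) - 1
N = (6+1)(5+1) - 1
N = 7*6 - 1
N = 42 - 1 = 41

41


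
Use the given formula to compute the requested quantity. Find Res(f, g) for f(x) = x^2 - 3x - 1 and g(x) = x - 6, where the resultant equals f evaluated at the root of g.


For Res(f, x - c), we evaluate f at x = c.
f(6) = 6^2 - 3*6 - 1
= 36 - 18 - 1
= 18 - 1 = 17
Res(f, g) = 17

17


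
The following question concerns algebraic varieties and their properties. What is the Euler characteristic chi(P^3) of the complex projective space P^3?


The complex projective space P^3 has one cell in each even real dimension 0, 2, ..., 6.
The cohomology groups are H^{2k}(P^3) = Z for k = 0,...,3, and 0 otherwise.
Euler characteristic = sum of Betti numbers = 1 per even-dimensional cohomology group.
chi(P^3) = 3 + 1 = 4

4


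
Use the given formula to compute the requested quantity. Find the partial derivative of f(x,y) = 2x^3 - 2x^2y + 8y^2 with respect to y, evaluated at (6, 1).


df/dy = (-2)*x^2 + 2*8*y^1
At (6,1): (-2)*6^2 + 2*8*1^1
= -72 + 16
= -56

-56


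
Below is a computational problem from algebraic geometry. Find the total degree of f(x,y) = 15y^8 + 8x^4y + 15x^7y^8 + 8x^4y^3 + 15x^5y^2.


Examine each term for its total degree (sum of exponents).
  Term '15y^8' has total degree 0+8 = 8.
  Term '8x^4y' has total degree 4+1 = 5.
  Term '15x^7y^8' has total degree 7+8 = 15.
  Term '8x^4y^3' has total degree 4+3 = 7.
  Term '15x^5y^2' has total degree 5+2 = 7.
The maximum total degree among all terms is 15.

15


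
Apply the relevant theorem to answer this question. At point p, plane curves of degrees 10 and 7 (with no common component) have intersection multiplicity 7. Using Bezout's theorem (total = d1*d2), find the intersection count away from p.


By Bezout's theorem, the total intersection number is d1 * d2.
Total = 10 * 7 = 70
Intersection multiplicity at p = 7
Remaining intersections = 70 - 7 = 63

63


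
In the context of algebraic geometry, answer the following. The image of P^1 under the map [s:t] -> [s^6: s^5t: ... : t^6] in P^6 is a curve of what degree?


The rational normal curve in P^6 is the image of P^1 under the 6-uple Veronese.
A general hyperplane in P^6 pulls back to a degree-6 form on P^1, which has 6 zeros,
so the curve meets a general hyperplane in 6 points. Degree = 6.

6


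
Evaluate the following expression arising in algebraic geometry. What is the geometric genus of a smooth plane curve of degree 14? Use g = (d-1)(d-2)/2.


Using the genus formula for smooth plane curves:
g = (d-1)(d-2)/2
g = (14-1)(14-2)/2
g = 13*12/2
g = 156/2 = 78

78


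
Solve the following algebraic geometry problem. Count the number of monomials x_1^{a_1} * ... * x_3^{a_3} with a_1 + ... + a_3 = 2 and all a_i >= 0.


The number of degree-2 monomials in 3 variables is C(d+n-1, n-1).
= C(2+3-1, 3-1) = C(4, 2)
= 6

6


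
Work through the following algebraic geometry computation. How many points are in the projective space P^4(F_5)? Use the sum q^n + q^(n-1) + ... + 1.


P^4(F_5) has (q^(n+1) - 1)/(q - 1) points.
= 5^4 + 5^3 + 5^2 + 5^1 + 5^0
= 625 + 125 + 25 + 5 + 1
= 781

781


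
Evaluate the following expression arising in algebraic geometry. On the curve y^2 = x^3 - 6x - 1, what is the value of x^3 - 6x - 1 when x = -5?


Compute x^3 - 6x - 1 at x = -5:
x^3 = (-5)^3 = -125
(-6)*x = (-6)*(-5) = 30
Sum: -125 + 30 - 1 = -96

-96


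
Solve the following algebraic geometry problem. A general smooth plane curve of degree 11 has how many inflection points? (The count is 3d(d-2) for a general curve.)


For a general smooth plane curve C of degree d, the inflection points are
the intersection of C with its Hessian curve, which has degree 3(d-2).
By Bezout, the total intersection number is d * 3(d-2) = 11 * 27 = 297.
For a general curve every flex is ordinary, so each contributes
multiplicity 1 to C·Hess(C), and the number of distinct inflection
points is 3d(d-2).
Inflection points = 3*11*(11-2) = 3*11*9 = 297

297


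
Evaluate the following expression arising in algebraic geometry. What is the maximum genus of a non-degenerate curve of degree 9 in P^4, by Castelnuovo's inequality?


Castelnuovo's bound: write d - 1 = m(r-1) + epsilon with 0 <= epsilon < r-1.
d - 1 = 9 - 1 = 8
r - 1 = 4 - 1 = 3
8 = 2*3 + 2, so m = 2, epsilon = 2
pi(d, r) = m(m-1)(r-1)/2 + m*epsilon
= 2*1*3/2 + 2*2
= 6/2 + 4
= 3 + 4 = 7

7


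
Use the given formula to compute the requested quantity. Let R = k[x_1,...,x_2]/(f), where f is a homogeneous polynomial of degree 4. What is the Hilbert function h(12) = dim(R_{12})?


For R = k[x_1,...,x_n]/(f) with f homogeneous of degree e:
The Hilbert series is (1 - t^e)/(1 - t)^n.
So h(d) = C(d+n-1, n-1) - C(d-e+n-1, n-1) for d >= e.
With n=2, e=4, d=12:
C(12+2-1, 2-1) = C(13, 1) = 13
C(12-4+2-1, 2-1) = C(9, 1) = 9
h(12) = 13 - 9 = 4

4


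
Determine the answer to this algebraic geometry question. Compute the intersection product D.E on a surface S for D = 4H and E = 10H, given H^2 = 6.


Using bilinearity of the intersection pairing on a surface S:
(aH).(bH) = ab * (H.H)
We have H^2 = 6.
D.E = (4H).(10H) = 4*10*6
= 40*6
= 240

240


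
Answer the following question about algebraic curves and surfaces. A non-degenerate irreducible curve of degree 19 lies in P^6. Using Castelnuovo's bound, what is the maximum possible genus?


Castelnuovo's bound: write d - 1 = m(r-1) + epsilon with 0 <= epsilon < r-1.
d - 1 = 19 - 1 = 18
r - 1 = 6 - 1 = 5
18 = 3*5 + 3, so m = 3, epsilon = 3
pi(d, r) = m(m-1)(r-1)/2 + m*epsilon
= 3*2*5/2 + 3*3
= 30/2 + 9
= 15 + 9 = 24

24


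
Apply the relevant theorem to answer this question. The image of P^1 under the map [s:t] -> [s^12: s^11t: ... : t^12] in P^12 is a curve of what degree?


The rational normal curve in P^12 is the image of P^1 under the 12-uple Veronese.
A general hyperplane in P^12 pulls back to a degree-12 form on P^1, which has 12 zeros,
so the curve meets a general hyperplane in 12 points. Degree = 12.

12


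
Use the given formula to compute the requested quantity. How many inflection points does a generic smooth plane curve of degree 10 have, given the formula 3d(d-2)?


For a general smooth plane curve C of degree d, the inflection points are
the intersection of C with its Hessian curve, which has degree 3(d-2).
By Bezout, the total intersection number is d * 3(d-2) = 10 * 24 = 240.
For a general curve every flex is ordinary, so each contributes
multiplicity 1 to C·Hess(C), and the number of distinct inflection
points is 3d(d-2).
Inflection points = 3*10*(10-2) = 3*10*8 = 240

240


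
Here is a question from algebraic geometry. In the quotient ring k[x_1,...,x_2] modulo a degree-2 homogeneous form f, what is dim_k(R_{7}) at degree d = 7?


For R = k[x_1,...,x_n]/(f) with f homogeneous of degree e:
The Hilbert series is (1 - t^e)/(1 - t)^n.
So h(d) = C(d+n-1, n-1) - C(d-e+n-1, n-1) for d >= e.
With n=2, e=2, d=7:
C(7+2-1, 2-1) = C(8, 1) = 8
C(7-2+2-1, 2-1) = C(6, 1) = 6
h(7) = 8 - 6 = 2

2


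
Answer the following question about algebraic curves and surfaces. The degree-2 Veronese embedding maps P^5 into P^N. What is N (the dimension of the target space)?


The Veronese embedding v_d: P^n -> P^N maps each point to all
degree-d monomials in n+1 homogeneous coordinates.
N = C(n+d, d) - 1
N = C(5+2, 2) - 1
N = C(7, 2) - 1
C(7, 2) = 21
N = 21 - 1 = 20

20


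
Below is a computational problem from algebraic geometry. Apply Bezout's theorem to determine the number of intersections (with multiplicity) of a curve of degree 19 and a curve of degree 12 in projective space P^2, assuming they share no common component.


Bezout's theorem states the intersection count equals the product of degrees.
Intersection count = 19 * 12 = 228

228


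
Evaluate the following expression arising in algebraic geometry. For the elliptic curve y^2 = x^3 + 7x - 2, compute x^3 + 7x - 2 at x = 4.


Compute x^3 + 7x - 2 at x = 4:
x^3 = 4^3 = 64
7*x = 7*4 = 28
Sum: 64 + 28 - 2 = 90

90


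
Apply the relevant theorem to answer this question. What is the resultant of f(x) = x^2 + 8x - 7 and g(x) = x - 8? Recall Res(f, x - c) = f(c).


For Res(f, x - c), we evaluate f at x = c.
f(8) = 8^2 + 8*8 - 7
= 64 + 64 - 7
= 128 - 7 = 121
Res(f, g) = 121

121


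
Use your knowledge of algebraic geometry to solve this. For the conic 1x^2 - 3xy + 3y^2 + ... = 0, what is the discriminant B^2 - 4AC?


The discriminant of a conic Ax^2 + Bxy + Cy^2 + ... = 0 is B^2 - 4AC.
B^2 = (-3)^2 = 9
4AC = 4*1*3 = 12
Discriminant = 9 - 12 = -3

-3


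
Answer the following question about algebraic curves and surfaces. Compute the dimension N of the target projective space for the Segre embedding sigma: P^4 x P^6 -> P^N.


The Segre embedding maps P^m x P^n into P^N via
all products of coordinates from each factor.
N = (m+1)(n+1) - 1
N = (4+1)(6+1) - 1
N = 5*7 - 1
N = 35 - 1 = 34

34


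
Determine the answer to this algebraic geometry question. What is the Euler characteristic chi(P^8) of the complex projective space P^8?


The complex projective space P^8 has one cell in each even real dimension 0, 2, ..., 16.
The cohomology groups are H^{2k}(P^8) = Z for k = 0,...,8, and 0 otherwise.
Euler characteristic = sum of Betti numbers = 1 per even-dimensional cohomology group.
chi(P^8) = 8 + 1 = 9

9


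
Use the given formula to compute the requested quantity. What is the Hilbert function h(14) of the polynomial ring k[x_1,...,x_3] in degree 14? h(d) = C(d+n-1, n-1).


The Hilbert function for the polynomial ring in 3 variables is:
h(d) = C(d+n-1, n-1)
h(14) = C(14+3-1, 3-1) = C(16, 2)
= 16! / (2! * 14!)
= 120

120


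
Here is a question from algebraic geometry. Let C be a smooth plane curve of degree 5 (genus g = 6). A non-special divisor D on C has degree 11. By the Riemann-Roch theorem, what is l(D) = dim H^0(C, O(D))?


First, compute the genus of a smooth plane curve of degree 5:
g = (d-1)(d-2)/2 = (5-1)(5-2)/2 = 6
For a non-special divisor D (i.e., h^1(D) = 0), Riemann-Roch gives:
l(D) = deg(D) - g + 1
Since deg(D) = 11 >= 2g - 1 = 11, D is non-special.
l(D) = 11 - 6 + 1 = 6

6


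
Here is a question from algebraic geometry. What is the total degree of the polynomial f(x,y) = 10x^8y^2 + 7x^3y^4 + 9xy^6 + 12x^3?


Examine each term for its total degree (sum of exponents).
  Term '10x^8y^2' has total degree 8+2 = 10.
  Term '7x^3y^4' has total degree 3+4 = 7.
  Term '9xy^6' has total degree 1+6 = 7.
  Term '12x^3' has total degree 3+0 = 3.
The maximum total degree among all terms is 10.

10


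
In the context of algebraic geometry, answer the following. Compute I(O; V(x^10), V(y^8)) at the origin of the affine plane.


The intersection multiplicity of V(x^a) and V(y^b) at the origin is:
I(O; V(x^10), V(y^8)) = dim_k(k[x,y]/(x^10, y^8))
A basis for k[x,y]/(x^10, y^8) is the set of monomials x^i * y^j
where 0 <= i < 10 and 0 <= j < 8.
The number of such monomials is 10 * 8 = 80

80


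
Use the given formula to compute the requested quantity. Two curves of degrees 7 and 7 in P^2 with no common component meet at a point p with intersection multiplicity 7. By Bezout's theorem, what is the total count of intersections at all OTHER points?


By Bezout's theorem, the total intersection number is d1 * d2.
Total = 7 * 7 = 49
Intersection multiplicity at p = 7
Remaining intersections = 49 - 7 = 42

42


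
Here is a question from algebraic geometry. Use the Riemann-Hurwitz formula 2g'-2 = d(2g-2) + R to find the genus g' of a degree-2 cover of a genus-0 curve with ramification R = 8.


Riemann-Hurwitz formula: 2g' - 2 = d(2g - 2) + R
Given: d = 2, g = 0, R = 8
2g' - 2 = 2*(2*0 - 2) + 8
2g' - 2 = 2*(-2) + 8
2g' - 2 = -4 + 8 = 4
2g' = 6
g' = 3

3


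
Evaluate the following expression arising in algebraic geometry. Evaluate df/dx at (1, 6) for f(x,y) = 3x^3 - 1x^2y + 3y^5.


df/dx = 3*3*x^2 + 2*(-1)*x^1*y
At (1,6): 3*3*1^2 + 2*(-1)*1^1*6
= 9 - 12
= -3

-3


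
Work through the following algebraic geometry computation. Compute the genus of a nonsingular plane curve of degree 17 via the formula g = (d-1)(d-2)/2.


Using the genus formula for smooth plane curves:
g = (d-1)(d-2)/2
g = (17-1)(17-2)/2
g = 16*15/2
g = 240/2 = 120

120
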